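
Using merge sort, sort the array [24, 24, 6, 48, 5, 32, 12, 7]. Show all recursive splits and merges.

Merge sort trace:

Split: [24, 24, 6, 48, 5, 32, 12, 7] -> [24, 24, 6, 48] and [5, 32, 12, 7]
  Split: [24, 24, 6, 48] -> [24, 24] and [6, 48]
    Split: [24, 24] -> [24] and [24]
    Merge: [24] + [24] -> [24, 24]
    Split: [6, 48] -> [6] and [48]
    Merge: [6] + [48] -> [6, 48]
  Merge: [24, 24] + [6, 48] -> [6, 24, 24, 48]
  Split: [5, 32, 12, 7] -> [5, 32] and [12, 7]
    Split: [5, 32] -> [5] and [32]
    Merge: [5] + [32] -> [5, 32]
    Split: [12, 7] -> [12] and [7]
    Merge: [12] + [7] -> [7, 12]
  Merge: [5, 32] + [7, 12] -> [5, 7, 12, 32]
Merge: [6, 24, 24, 48] + [5, 7, 12, 32] -> [5, 6, 7, 12, 24, 24, 32, 48]

Final sorted array: [5, 6, 7, 12, 24, 24, 32, 48]

The merge sort proceeds by recursively splitting the array and merging sorted halves.
After all merges, the sorted array is [5, 6, 7, 12, 24, 24, 32, 48].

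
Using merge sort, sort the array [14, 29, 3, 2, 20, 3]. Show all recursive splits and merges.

Merge sort trace:

Split: [14, 29, 3, 2, 20, 3] -> [14, 29, 3] and [2, 20, 3]
  Split: [14, 29, 3] -> [14] and [29, 3]
    Split: [29, 3] -> [29] and [3]
    Merge: [29] + [3] -> [3, 29]
  Merge: [14] + [3, 29] -> [3, 14, 29]
  Split: [2, 20, 3] -> [2] and [20, 3]
    Split: [20, 3] -> [20] and [3]
    Merge: [20] + [3] -> [3, 20]
  Merge: [2] + [3, 20] -> [2, 3, 20]
Merge: [3, 14, 29] + [2, 3, 20] -> [2, 3, 3, 14, 20, 29]

Final sorted array: [2, 3, 3, 14, 20, 29]

The merge sort proceeds by recursively splitting the array and merging sorted halves.
After all merges, the sorted array is [2, 3, 3, 14, 20, 29].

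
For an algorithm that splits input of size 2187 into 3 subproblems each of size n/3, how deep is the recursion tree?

For divide and conquer with division factor 3:

Problem sizes at each level:
Level 0: 2187
Level 1: 729
Level 2: 243
Level 3: 81
Level 4: 27
Level 5: 9
Level 6: 3
Level 7: 1

The root is level 0 and the size-1 base case is level 7 (the tree spans levels 0 through 7, i.e. 8 levels counting the root), so the depth is the number of divisions: log_3(2187) = 7

The recursion tree depth is log_3(2187) = 7. At each level, the problem size is divided by 3, so it takes 7 divisions to reduce to a base case of size 1. The algorithm makes 3 recursive calls at each level.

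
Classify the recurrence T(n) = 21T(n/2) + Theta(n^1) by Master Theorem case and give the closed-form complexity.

Master Theorem for T(n) = 21T(n/2) + O(n^1):

a = 21, b = 2, c = 1
log_b(a) = log_2(21) = 4.3923

Case 1: c = 1 < log_2(21) = 4.3923
T(n) = O(n^(log_2 21))

For T(n) = 21T(n/2) + O(n^1): log_2(21) = 4.3923. This is Case 1 of the Master Theorem (c < log_b(a), work dominated by leaves), giving O(n^(log_2 21)).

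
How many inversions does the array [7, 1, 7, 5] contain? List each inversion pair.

Finding inversions in [7, 1, 7, 5]:

(0, 1): arr[0]=7 > arr[1]=1
(0, 3): arr[0]=7 > arr[3]=5
(2, 3): arr[2]=7 > arr[3]=5

Total inversions: 3

The array has 3 inversion(s): (0,1), (0,3), (2,3). Each pair (i,j) satisfies i < j and arr[i] > arr[j].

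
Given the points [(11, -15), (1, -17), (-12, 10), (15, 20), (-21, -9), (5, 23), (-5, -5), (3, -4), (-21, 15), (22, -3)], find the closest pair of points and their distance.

Computing all pairwise distances among 10 points:

d((11, -15), (1, -17)) = 10.198
d((11, -15), (-12, 10)) = 33.9706
d((11, -15), (15, 20)) = 35.2278
d((11, -15), (-21, -9)) = 32.5576
d((11, -15), (5, 23)) = 38.4708
d((11, -15), (-5, -5)) = 18.868
d((11, -15), (3, -4)) = 13.6015
d((11, -15), (-21, 15)) = 43.8634
d((11, -15), (22, -3)) = 16.2788
d((1, -17), (-12, 10)) = 29.9666
d((1, -17), (15, 20)) = 39.5601
d((1, -17), (-21, -9)) = 23.4094
d((1, -17), (5, 23)) = 40.1995
d((1, -17), (-5, -5)) = 13.4164
d((1, -17), (3, -4)) = 13.1529
d((1, -17), (-21, 15)) = 38.833
d((1, -17), (22, -3)) = 25.2389
d((-12, 10), (15, 20)) = 28.7924
d((-12, 10), (-21, -9)) = 21.0238
d((-12, 10), (5, 23)) = 21.4009
d((-12, 10), (-5, -5)) = 16.5529
d((-12, 10), (3, -4)) = 20.5183
d((-12, 10), (-21, 15)) = 10.2956
d((-12, 10), (22, -3)) = 36.4005
d((15, 20), (-21, -9)) = 46.2277
d((15, 20), (5, 23)) = 10.4403
d((15, 20), (-5, -5)) = 32.0156
d((15, 20), (3, -4)) = 26.8328
d((15, 20), (-21, 15)) = 36.3456
d((15, 20), (22, -3)) = 24.0416
d((-21, -9), (5, 23)) = 41.2311
d((-21, -9), (-5, -5)) = 16.4924
d((-21, -9), (3, -4)) = 24.5153
d((-21, -9), (-21, 15)) = 24.0
d((-21, -9), (22, -3)) = 43.4166
d((5, 23), (-5, -5)) = 29.7321
d((5, 23), (3, -4)) = 27.074
d((5, 23), (-21, 15)) = 27.2029
d((5, 23), (22, -3)) = 31.0644
d((-5, -5), (3, -4)) = 8.0623 <-- minimum
d((-5, -5), (-21, 15)) = 25.6125
d((-5, -5), (22, -3)) = 27.074
d((3, -4), (-21, 15)) = 30.6105
d((3, -4), (22, -3)) = 19.0263
d((-21, 15), (22, -3)) = 46.6154

Closest pair: (-5, -5) and (3, -4) with distance 8.0623

The closest pair is (-5, -5) and (3, -4) with Euclidean distance 8.0623. For 10 points, brute-force pairwise comparison is shown above. For large n, the divide-and-conquer algorithm (sort by x, recurse on halves, check the dividing strip) achieves O(n log n).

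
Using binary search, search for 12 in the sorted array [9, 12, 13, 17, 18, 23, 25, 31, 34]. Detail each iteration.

Binary search for 12 in [9, 12, 13, 17, 18, 23, 25, 31, 34]:

lo=0, hi=8, mid=4, arr[mid]=18 -> 18 > 12, search left half
lo=0, hi=3, mid=1, arr[mid]=12 -> Found target at index 1!

Binary search finds 12 at index 1 after 2 comparisons. The search repeatedly halves the search space by comparing with the middle element.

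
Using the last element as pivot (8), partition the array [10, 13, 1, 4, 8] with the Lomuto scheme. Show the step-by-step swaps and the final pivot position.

Lomuto partition with pivot = 8:

Initial array: [10, 13, 1, 4, 8]

arr[0]=10 > 8: no swap
arr[1]=13 > 8: no swap
arr[2]=1 <= 8: swap with position 0, array becomes [1, 13, 10, 4, 8]
arr[3]=4 <= 8: swap with position 1, array becomes [1, 4, 10, 13, 8]

Place pivot at position 2: [1, 4, 8, 13, 10]
Pivot position: 2

After partitioning with pivot 8, the array becomes [1, 4, 8, 13, 10]. The pivot is placed at index 2. All elements to the left of the pivot are <= 8, and all elements to the right are > 8.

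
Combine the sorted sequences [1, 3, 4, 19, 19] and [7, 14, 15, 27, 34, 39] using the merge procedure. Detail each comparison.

Merging process:

Compare 1 vs 7: take 1 from left. Merged: [1]
Compare 3 vs 7: take 3 from left. Merged: [1, 3]
Compare 4 vs 7: take 4 from left. Merged: [1, 3, 4]
Compare 19 vs 7: take 7 from right. Merged: [1, 3, 4, 7]
Compare 19 vs 14: take 14 from right. Merged: [1, 3, 4, 7, 14]
Compare 19 vs 15: take 15 from right. Merged: [1, 3, 4, 7, 14, 15]
Compare 19 vs 27: take 19 from left. Merged: [1, 3, 4, 7, 14, 15, 19]
Compare 19 vs 27: take 19 from left. Merged: [1, 3, 4, 7, 14, 15, 19, 19]
Append remaining from right: [27, 34, 39]. Merged: [1, 3, 4, 7, 14, 15, 19, 19, 27, 34, 39]

Final merged array: [1, 3, 4, 7, 14, 15, 19, 19, 27, 34, 39]
Total comparisons: 8

The merged array is [1, 3, 4, 7, 14, 15, 19, 19, 27, 34, 39], requiring 8 comparisons. The merge step runs in O(n) time where n is the total number of elements.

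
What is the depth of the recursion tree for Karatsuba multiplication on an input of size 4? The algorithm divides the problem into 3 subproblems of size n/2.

For divide and conquer with division factor 2:

Problem sizes at each level:
Level 0: 4
Level 1: 2
Level 2: 1

The root is level 0 and the size-1 base case is level 2 (the tree spans levels 0 through 2, i.e. 3 levels counting the root), so the depth is the number of divisions: log_2(4) = 2

The recursion tree depth is log_2(4) = 2. At each level, the problem size is divided by 2, so it takes 2 divisions to reduce to a base case of size 1. The algorithm makes 3 recursive calls at each level.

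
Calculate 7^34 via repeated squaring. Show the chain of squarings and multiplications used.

Computing 7^34 by squaring (build up from 7^1; each line after the first costs one multiplication):

7^1 = 7
7^2 = (7^1)^2 = 7^2 = 49
7^4 = (7^2)^2 = 49^2 = 2401
7^8 = (7^4)^2 = 2401^2 = 5764801
7^16 = (7^8)^2 = 5764801^2 = 33232930569601
7^17 = 7 * 7^16 = 7 * 33232930569601 = 232630513987207
7^34 = (7^17)^2 = 232630513987207^2 = 54116956037952111668959660849

Result: 54116956037952111668959660849
Multiplications needed: 6 (6 lines after 7^1)

7^34 = 54116956037952111668959660849. Using exponentiation by squaring, this requires 6 multiplications. The key idea: if the exponent is even, square the half-power; if odd, multiply by the base once.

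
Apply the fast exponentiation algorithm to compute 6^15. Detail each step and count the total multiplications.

Computing 6^15 by squaring (build up from 6^1; each line after the first costs one multiplication):

6^1 = 6
6^2 = (6^1)^2 = 6^2 = 36
6^3 = 6 * 6^2 = 6 * 36 = 216
6^6 = (6^3)^2 = 216^2 = 46656
6^7 = 6 * 6^6 = 6 * 46656 = 279936
6^14 = (6^7)^2 = 279936^2 = 78364164096
6^15 = 6 * 6^14 = 6 * 78364164096 = 470184984576

Result: 470184984576
Multiplications needed: 6 (6 lines after 6^1)

6^15 = 470184984576. Using exponentiation by squaring, this requires 6 multiplications. The key idea: if the exponent is even, square the half-power; if odd, multiply by the base once.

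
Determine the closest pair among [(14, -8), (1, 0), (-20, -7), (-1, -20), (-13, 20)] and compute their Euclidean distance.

Computing all pairwise distances among 5 points:

d((14, -8), (1, 0)) = 15.2643 <-- minimum
d((14, -8), (-20, -7)) = 34.0147
d((14, -8), (-1, -20)) = 19.2094
d((14, -8), (-13, 20)) = 38.8973
d((1, 0), (-20, -7)) = 22.1359
d((1, 0), (-1, -20)) = 20.0998
d((1, 0), (-13, 20)) = 24.4131
d((-20, -7), (-1, -20)) = 23.0217
d((-20, -7), (-13, 20)) = 27.8927
d((-1, -20), (-13, 20)) = 41.7612

Closest pair: (14, -8) and (1, 0) with distance 15.2643

The closest pair is (14, -8) and (1, 0) with Euclidean distance 15.2643. For 5 points, brute-force pairwise comparison is shown above. For large n, the divide-and-conquer algorithm (sort by x, recurse on halves, check the dividing strip) achieves O(n log n).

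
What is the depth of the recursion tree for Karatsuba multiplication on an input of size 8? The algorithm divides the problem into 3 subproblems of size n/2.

For divide and conquer with division factor 2:

Problem sizes at each level:
Level 0: 8
Level 1: 4
Level 2: 2
Level 3: 1

The root is level 0 and the size-1 base case is level 3 (the tree spans levels 0 through 3, i.e. 4 levels counting the root), so the depth is the number of divisions: log_2(8) = 3

The recursion tree depth is log_2(8) = 3. At each level, the problem size is divided by 2, so it takes 3 divisions to reduce to a base case of size 1. The algorithm makes 3 recursive calls at each level.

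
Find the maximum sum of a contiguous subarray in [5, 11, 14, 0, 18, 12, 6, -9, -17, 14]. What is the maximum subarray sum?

Using Kadane's algorithm on [5, 11, 14, 0, 18, 12, 6, -9, -17, 14]:

Scanning through the array:
Position 1 (value 11): max_ending_here = 16, max_so_far = 16
Position 2 (value 14): max_ending_here = 30, max_so_far = 30
Position 3 (value 0): max_ending_here = 30, max_so_far = 30
Position 4 (value 18): max_ending_here = 48, max_so_far = 48
Position 5 (value 12): max_ending_here = 60, max_so_far = 60
Position 6 (value 6): max_ending_here = 66, max_so_far = 66
Position 7 (value -9): max_ending_here = 57, max_so_far = 66
Position 8 (value -17): max_ending_here = 40, max_so_far = 66
Position 9 (value 14): max_ending_here = 54, max_so_far = 66

Maximum subarray: [5, 11, 14, 0, 18, 12, 6]
Maximum sum: 66

The maximum subarray is [5, 11, 14, 0, 18, 12, 6] with sum 66. This subarray runs from index 0 to index 6.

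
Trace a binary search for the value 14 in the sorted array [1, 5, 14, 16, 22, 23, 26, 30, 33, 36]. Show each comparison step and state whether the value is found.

Binary search for 14 in [1, 5, 14, 16, 22, 23, 26, 30, 33, 36]:

lo=0, hi=9, mid=4, arr[mid]=22 -> 22 > 14, search left half
lo=0, hi=3, mid=1, arr[mid]=5 -> 5 < 14, search right half
lo=2, hi=3, mid=2, arr[mid]=14 -> Found target at index 2!

Binary search finds 14 at index 2 after 3 comparisons. The search repeatedly halves the search space by comparing with the middle element.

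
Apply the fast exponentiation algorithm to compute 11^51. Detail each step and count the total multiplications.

Computing 11^51 by squaring (build up from 11^1; each line after the first costs one multiplication):

11^1 = 11
11^2 = (11^1)^2 = 11^2 = 121
11^3 = 11 * 11^2 = 11 * 121 = 1331
11^6 = (11^3)^2 = 1331^2 = 1771561
11^12 = (11^6)^2 = 1771561^2 = 3138428376721
11^24 = (11^12)^2 = 3138428376721^2 = 9849732675807611094711841
11^25 = 11 * 11^24 = 11 * 9849732675807611094711841 = 108347059433883722041830251
11^50 = (11^25)^2 = 108347059433883722041830251^2 = 11739085287969531650666649599035831993898213898723001
11^51 = 11 * 11^50 = 11 * 11739085287969531650666649599035831993898213898723001 = 129129938167664848157333145589394151932880352885953011

Result: 129129938167664848157333145589394151932880352885953011
Multiplications needed: 8 (8 lines after 11^1)

11^51 = 129129938167664848157333145589394151932880352885953011. Using exponentiation by squaring, this requires 8 multiplications. The key idea: if the exponent is even, square the half-power; if odd, multiply by the base once.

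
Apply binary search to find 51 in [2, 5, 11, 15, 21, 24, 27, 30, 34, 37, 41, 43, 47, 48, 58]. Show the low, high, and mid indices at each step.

Binary search for 51 in [2, 5, 11, 15, 21, 24, 27, 30, 34, 37, 41, 43, 47, 48, 58]:

lo=0, hi=14, mid=7, arr[mid]=30 -> 30 < 51, search right half
lo=8, hi=14, mid=11, arr[mid]=43 -> 43 < 51, search right half
lo=12, hi=14, mid=13, arr[mid]=48 -> 48 < 51, search right half
lo=14, hi=14, mid=14, arr[mid]=58 -> 58 > 51, search left half
lo=14 > hi=13, target 51 not found

Binary search determines that 51 is not in the array after 4 comparisons. The search space was exhausted without finding the target.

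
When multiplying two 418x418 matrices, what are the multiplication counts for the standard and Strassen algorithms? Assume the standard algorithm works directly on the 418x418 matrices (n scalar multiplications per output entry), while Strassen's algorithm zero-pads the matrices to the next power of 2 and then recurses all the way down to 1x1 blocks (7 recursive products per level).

Matrix multiplication for 418x418 matrices:

Strassen's algorithm requires power-of-2 dimensions. Pad 418x418 to 512x512 (next power of 2).

Standard algorithm: 418^3 = 73034632 multiplications
Strassen's algorithm: 7^(log2(512)) = 7^9 = 40353607 multiplications
Savings: 73034632 - 40353607 = 32681025 multiplications

Standard: 73034632 multiplications (418^3). Strassen: 40353607 multiplications (7^9, after padding to 512x512). Strassen reduces 8 recursive multiplications to 7 at each level.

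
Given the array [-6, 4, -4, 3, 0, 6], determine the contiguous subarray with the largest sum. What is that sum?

Using Kadane's algorithm on [-6, 4, -4, 3, 0, 6]:

Scanning through the array:
Position 1 (value 4): max_ending_here = 4, max_so_far = 4
Position 2 (value -4): max_ending_here = 0, max_so_far = 4
Position 3 (value 3): max_ending_here = 3, max_so_far = 4
Position 4 (value 0): max_ending_here = 3, max_so_far = 4
Position 5 (value 6): max_ending_here = 9, max_so_far = 9

Maximum subarray: [4, -4, 3, 0, 6]
Maximum sum: 9

The maximum subarray is [4, -4, 3, 0, 6] with sum 9. This subarray runs from index 1 to index 5.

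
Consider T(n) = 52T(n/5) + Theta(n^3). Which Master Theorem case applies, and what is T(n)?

Master Theorem for T(n) = 52T(n/5) + O(n^3):

a = 52, b = 5, c = 3
log_b(a) = log_5(52) = 2.4550

Case 3: c = 3 > log_5(52) = 2.4550
T(n) = O(n^3) = O(n^3)

For T(n) = 52T(n/5) + O(n^3): log_5(52) = 2.4550. This is Case 3 of the Master Theorem (c > log_b(a), work dominated by root), giving O(n^3).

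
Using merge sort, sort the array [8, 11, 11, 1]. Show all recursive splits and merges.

Merge sort trace:

Split: [8, 11, 11, 1] -> [8, 11] and [11, 1]
  Split: [8, 11] -> [8] and [11]
  Merge: [8] + [11] -> [8, 11]
  Split: [11, 1] -> [11] and [1]
  Merge: [11] + [1] -> [1, 11]
Merge: [8, 11] + [1, 11] -> [1, 8, 11, 11]

Final sorted array: [1, 8, 11, 11]

The merge sort proceeds by recursively splitting the array and merging sorted halves.
After all merges, the sorted array is [1, 8, 11, 11].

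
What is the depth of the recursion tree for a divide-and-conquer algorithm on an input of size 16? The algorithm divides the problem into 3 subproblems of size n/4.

For divide and conquer with division factor 4:

Problem sizes at each level:
Level 0: 16
Level 1: 4
Level 2: 1

The root is level 0 and the size-1 base case is level 2 (the tree spans levels 0 through 2, i.e. 3 levels counting the root), so the depth is the number of divisions: log_4(16) = 2

The recursion tree depth is log_4(16) = 2. At each level, the problem size is divided by 4, so it takes 2 divisions to reduce to a base case of size 1. The algorithm makes 3 recursive calls at each level.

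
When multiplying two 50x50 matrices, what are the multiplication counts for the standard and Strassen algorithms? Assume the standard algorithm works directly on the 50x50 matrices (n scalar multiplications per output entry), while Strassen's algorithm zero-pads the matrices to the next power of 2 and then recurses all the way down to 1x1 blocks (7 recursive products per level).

Matrix multiplication for 50x50 matrices:

Strassen's algorithm requires power-of-2 dimensions. Pad 50x50 to 64x64 (next power of 2).

Standard algorithm: 50^3 = 125000 multiplications
Strassen's algorithm: 7^(log2(64)) = 7^6 = 117649 multiplications
Savings: 125000 - 117649 = 7351 multiplications

Standard: 125000 multiplications (50^3). Strassen: 117649 multiplications (7^6, after padding to 64x64). Strassen reduces 8 recursive multiplications to 7 at each level.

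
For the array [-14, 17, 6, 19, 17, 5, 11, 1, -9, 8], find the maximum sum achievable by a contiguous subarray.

Using Kadane's algorithm on [-14, 17, 6, 19, 17, 5, 11, 1, -9, 8]:

Scanning through the array:
Position 1 (value 17): max_ending_here = 17, max_so_far = 17
Position 2 (value 6): max_ending_here = 23, max_so_far = 23
Position 3 (value 19): max_ending_here = 42, max_so_far = 42
Position 4 (value 17): max_ending_here = 59, max_so_far = 59
Position 5 (value 5): max_ending_here = 64, max_so_far = 64
Position 6 (value 11): max_ending_here = 75, max_so_far = 75
Position 7 (value 1): max_ending_here = 76, max_so_far = 76
Position 8 (value -9): max_ending_here = 67, max_so_far = 76
Position 9 (value 8): max_ending_here = 75, max_so_far = 76

Maximum subarray: [17, 6, 19, 17, 5, 11, 1]
Maximum sum: 76

The maximum subarray is [17, 6, 19, 17, 5, 11, 1] with sum 76. This subarray runs from index 1 to index 7.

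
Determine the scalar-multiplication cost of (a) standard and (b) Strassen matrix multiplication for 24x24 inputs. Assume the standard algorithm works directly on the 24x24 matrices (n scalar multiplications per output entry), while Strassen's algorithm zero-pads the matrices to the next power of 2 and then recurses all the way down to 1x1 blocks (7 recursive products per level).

Matrix multiplication for 24x24 matrices:

Strassen's algorithm requires power-of-2 dimensions. Pad 24x24 to 32x32 (next power of 2).

Standard algorithm: 24^3 = 13824 multiplications
Strassen's algorithm: 7^(log2(32)) = 7^5 = 16807 multiplications
Difference: 13824 - 16807 = -2983 (Strassen uses MORE here due to padding overhead — for small or just-over-power-of-2 n, padding can outweigh the per-level savings)

Standard: 13824 multiplications (24^3). Strassen: 16807 multiplications (7^5, after padding to 32x32). Strassen reduces 8 recursive multiplications to 7 at each level.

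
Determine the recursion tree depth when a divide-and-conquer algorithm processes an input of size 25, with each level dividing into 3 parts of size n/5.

For divide and conquer with division factor 5:

Problem sizes at each level:
Level 0: 25
Level 1: 5
Level 2: 1

The root is level 0 and the size-1 base case is level 2 (the tree spans levels 0 through 2, i.e. 3 levels counting the root), so the depth is the number of divisions: log_5(25) = 2

The recursion tree depth is log_5(25) = 2. At each level, the problem size is divided by 5, so it takes 2 divisions to reduce to a base case of size 1. The algorithm makes 3 recursive calls at each level.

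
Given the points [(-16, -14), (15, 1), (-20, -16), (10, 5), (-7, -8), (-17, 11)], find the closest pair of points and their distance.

Computing all pairwise distances among 6 points:

d((-16, -14), (15, 1)) = 34.4384
d((-16, -14), (-20, -16)) = 4.4721 <-- minimum
d((-16, -14), (10, 5)) = 32.2025
d((-16, -14), (-7, -8)) = 10.8167
d((-16, -14), (-17, 11)) = 25.02
d((15, 1), (-20, -16)) = 38.9102
d((15, 1), (10, 5)) = 6.4031
d((15, 1), (-7, -8)) = 23.7697
d((15, 1), (-17, 11)) = 33.5261
d((-20, -16), (10, 5)) = 36.6197
d((-20, -16), (-7, -8)) = 15.2643
d((-20, -16), (-17, 11)) = 27.1662
d((10, 5), (-7, -8)) = 21.4009
d((10, 5), (-17, 11)) = 27.6586
d((-7, -8), (-17, 11)) = 21.4709

Closest pair: (-16, -14) and (-20, -16) with distance 4.4721

The closest pair is (-16, -14) and (-20, -16) with Euclidean distance 4.4721. For 6 points, brute-force pairwise comparison is shown above. For large n, the divide-and-conquer algorithm (sort by x, recurse on halves, check the dividing strip) achieves O(n log n).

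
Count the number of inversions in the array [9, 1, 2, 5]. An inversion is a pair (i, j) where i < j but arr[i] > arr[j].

Finding inversions in [9, 1, 2, 5]:

(0, 1): arr[0]=9 > arr[1]=1
(0, 2): arr[0]=9 > arr[2]=2
(0, 3): arr[0]=9 > arr[3]=5

Total inversions: 3

The array has 3 inversion(s): (0,1), (0,2), (0,3). Each pair (i,j) satisfies i < j and arr[i] > arr[j].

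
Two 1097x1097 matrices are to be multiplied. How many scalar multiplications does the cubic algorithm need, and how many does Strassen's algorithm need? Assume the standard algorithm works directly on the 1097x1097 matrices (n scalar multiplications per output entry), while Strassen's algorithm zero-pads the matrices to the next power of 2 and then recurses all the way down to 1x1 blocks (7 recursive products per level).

Matrix multiplication for 1097x1097 matrices:

Strassen's algorithm requires power-of-2 dimensions. Pad 1097x1097 to 2048x2048 (next power of 2).

Standard algorithm: 1097^3 = 1320139673 multiplications
Strassen's algorithm: 7^(log2(2048)) = 7^11 = 1977326743 multiplications
Difference: 1320139673 - 1977326743 = -657187070 (Strassen uses MORE here due to padding overhead — for small or just-over-power-of-2 n, padding can outweigh the per-level savings)

Standard: 1320139673 multiplications (1097^3). Strassen: 1977326743 multiplications (7^11, after padding to 2048x2048). Strassen reduces 8 recursive multiplications to 7 at each level.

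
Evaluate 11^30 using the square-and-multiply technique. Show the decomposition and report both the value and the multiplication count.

Computing 11^30 by squaring (build up from 11^1; each line after the first costs one multiplication):

11^1 = 11
11^2 = (11^1)^2 = 11^2 = 121
11^3 = 11 * 11^2 = 11 * 121 = 1331
11^6 = (11^3)^2 = 1331^2 = 1771561
11^7 = 11 * 11^6 = 11 * 1771561 = 19487171
11^14 = (11^7)^2 = 19487171^2 = 379749833583241
11^15 = 11 * 11^14 = 11 * 379749833583241 = 4177248169415651
11^30 = (11^15)^2 = 4177248169415651^2 = 17449402268886407318558803753801

Result: 17449402268886407318558803753801
Multiplications needed: 7 (7 lines after 11^1)

11^30 = 17449402268886407318558803753801. Using exponentiation by squaring, this requires 7 multiplications. The key idea: if the exponent is even, square the half-power; if odd, multiply by the base once.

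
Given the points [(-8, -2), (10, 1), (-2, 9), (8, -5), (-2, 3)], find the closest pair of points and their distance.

Computing all pairwise distances among 5 points:

d((-8, -2), (10, 1)) = 18.2483
d((-8, -2), (-2, 9)) = 12.53
d((-8, -2), (8, -5)) = 16.2788
d((-8, -2), (-2, 3)) = 7.8102
d((10, 1), (-2, 9)) = 14.4222
d((10, 1), (8, -5)) = 6.3246
d((10, 1), (-2, 3)) = 12.1655
d((-2, 9), (8, -5)) = 17.2047
d((-2, 9), (-2, 3)) = 6.0 <-- minimum
d((8, -5), (-2, 3)) = 12.8062

Closest pair: (-2, 9) and (-2, 3) with distance 6.0

The closest pair is (-2, 9) and (-2, 3) with Euclidean distance 6.0. For 5 points, brute-force pairwise comparison is shown above. For large n, the divide-and-conquer algorithm (sort by x, recurse on halves, check the dividing strip) achieves O(n log n).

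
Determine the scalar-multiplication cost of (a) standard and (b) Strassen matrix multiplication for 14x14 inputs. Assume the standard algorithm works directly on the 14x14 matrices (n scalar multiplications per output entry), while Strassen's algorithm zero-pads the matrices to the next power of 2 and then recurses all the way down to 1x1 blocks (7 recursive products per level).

Matrix multiplication for 14x14 matrices:

Strassen's algorithm requires power-of-2 dimensions. Pad 14x14 to 16x16 (next power of 2).

Standard algorithm: 14^3 = 2744 multiplications
Strassen's algorithm: 7^(log2(16)) = 7^4 = 2401 multiplications
Savings: 2744 - 2401 = 343 multiplications

Standard: 2744 multiplications (14^3). Strassen: 2401 multiplications (7^4, after padding to 16x16). Strassen reduces 8 recursive multiplications to 7 at each level.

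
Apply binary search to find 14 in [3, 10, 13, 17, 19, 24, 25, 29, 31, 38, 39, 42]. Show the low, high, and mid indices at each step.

Binary search for 14 in [3, 10, 13, 17, 19, 24, 25, 29, 31, 38, 39, 42]:

lo=0, hi=11, mid=5, arr[mid]=24 -> 24 > 14, search left half
lo=0, hi=4, mid=2, arr[mid]=13 -> 13 < 14, search right half
lo=3, hi=4, mid=3, arr[mid]=17 -> 17 > 14, search left half
lo=3 > hi=2, target 14 not found

Binary search determines that 14 is not in the array after 3 comparisons. The search space was exhausted without finding the target.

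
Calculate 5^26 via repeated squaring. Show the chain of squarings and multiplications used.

Computing 5^26 by squaring (build up from 5^1; each line after the first costs one multiplication):

5^1 = 5
5^2 = (5^1)^2 = 5^2 = 25
5^3 = 5 * 5^2 = 5 * 25 = 125
5^6 = (5^3)^2 = 125^2 = 15625
5^12 = (5^6)^2 = 15625^2 = 244140625
5^13 = 5 * 5^12 = 5 * 244140625 = 1220703125
5^26 = (5^13)^2 = 1220703125^2 = 1490116119384765625

Result: 1490116119384765625
Multiplications needed: 6 (6 lines after 5^1)

5^26 = 1490116119384765625. Using exponentiation by squaring, this requires 6 multiplications. The key idea: if the exponent is even, square the half-power; if odd, multiply by the base once.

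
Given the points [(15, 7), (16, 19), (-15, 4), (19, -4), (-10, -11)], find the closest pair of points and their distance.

Computing all pairwise distances among 5 points:

d((15, 7), (16, 19)) = 12.0416
d((15, 7), (-15, 4)) = 30.1496
d((15, 7), (19, -4)) = 11.7047 <-- minimum
d((15, 7), (-10, -11)) = 30.8058
d((16, 19), (-15, 4)) = 34.4384
d((16, 19), (19, -4)) = 23.1948
d((16, 19), (-10, -11)) = 39.6989
d((-15, 4), (19, -4)) = 34.9285
d((-15, 4), (-10, -11)) = 15.8114
d((19, -4), (-10, -11)) = 29.8329

Closest pair: (15, 7) and (19, -4) with distance 11.7047

The closest pair is (15, 7) and (19, -4) with Euclidean distance 11.7047. For 5 points, brute-force pairwise comparison is shown above. For large n, the divide-and-conquer algorithm (sort by x, recurse on halves, check the dividing strip) achieves O(n log n).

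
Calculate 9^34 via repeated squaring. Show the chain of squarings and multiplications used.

Computing 9^34 by squaring (build up from 9^1; each line after the first costs one multiplication):

9^1 = 9
9^2 = (9^1)^2 = 9^2 = 81
9^4 = (9^2)^2 = 81^2 = 6561
9^8 = (9^4)^2 = 6561^2 = 43046721
9^16 = (9^8)^2 = 43046721^2 = 1853020188851841
9^17 = 9 * 9^16 = 9 * 1853020188851841 = 16677181699666569
9^34 = (9^17)^2 = 16677181699666569^2 = 278128389443693511257285776231761

Result: 278128389443693511257285776231761
Multiplications needed: 6 (6 lines after 9^1)

9^34 = 278128389443693511257285776231761. Using exponentiation by squaring, this requires 6 multiplications. The key idea: if the exponent is even, square the half-power; if odd, multiply by the base once.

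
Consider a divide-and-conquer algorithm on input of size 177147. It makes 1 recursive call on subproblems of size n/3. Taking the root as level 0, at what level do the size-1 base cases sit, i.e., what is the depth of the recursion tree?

For divide and conquer with division factor 3:

Problem sizes at each level:
Level 0: 177147
Level 1: 59049
Level 2: 19683
Level 3: 6561
Level 4: 2187
Level 5: 729
Level 6: 243
Level 7: 81
Level 8: 27
Level 9: 9
Level 10: 3
Level 11: 1

The root is level 0 and the size-1 base case is level 11 (the tree spans levels 0 through 11, i.e. 12 levels counting the root), so the depth is the number of divisions: log_3(177147) = 11

The recursion tree depth is log_3(177147) = 11. At each level, the problem size is divided by 3, so it takes 11 divisions to reduce to a base case of size 1. The algorithm makes 1 recursive call at each level.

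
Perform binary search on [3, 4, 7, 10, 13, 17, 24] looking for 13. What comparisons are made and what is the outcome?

Binary search for 13 in [3, 4, 7, 10, 13, 17, 24]:

lo=0, hi=6, mid=3, arr[mid]=10 -> 10 < 13, search right half
lo=4, hi=6, mid=5, arr[mid]=17 -> 17 > 13, search left half
lo=4, hi=4, mid=4, arr[mid]=13 -> Found target at index 4!

Binary search finds 13 at index 4 after 3 comparisons. The search repeatedly halves the search space by comparing with the middle element.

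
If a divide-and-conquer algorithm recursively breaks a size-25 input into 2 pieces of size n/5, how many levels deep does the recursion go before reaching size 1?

For divide and conquer with division factor 5:

Problem sizes at each level:
Level 0: 25
Level 1: 5
Level 2: 1

The root is level 0 and the size-1 base case is level 2 (the tree spans levels 0 through 2, i.e. 3 levels counting the root), so the depth is the number of divisions: log_5(25) = 2

The recursion tree depth is log_5(25) = 2. At each level, the problem size is divided by 5, so it takes 2 divisions to reduce to a base case of size 1. The algorithm makes 2 recursive calls at each level.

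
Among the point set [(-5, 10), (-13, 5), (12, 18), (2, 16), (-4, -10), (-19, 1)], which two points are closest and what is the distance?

Computing all pairwise distances among 6 points:

d((-5, 10), (-13, 5)) = 9.434
d((-5, 10), (12, 18)) = 18.7883
d((-5, 10), (2, 16)) = 9.2195
d((-5, 10), (-4, -10)) = 20.025
d((-5, 10), (-19, 1)) = 16.6433
d((-13, 5), (12, 18)) = 28.178
d((-13, 5), (2, 16)) = 18.6011
d((-13, 5), (-4, -10)) = 17.4929
d((-13, 5), (-19, 1)) = 7.2111 <-- minimum
d((12, 18), (2, 16)) = 10.198
d((12, 18), (-4, -10)) = 32.249
d((12, 18), (-19, 1)) = 35.3553
d((2, 16), (-4, -10)) = 26.6833
d((2, 16), (-19, 1)) = 25.807
d((-4, -10), (-19, 1)) = 18.6011

Closest pair: (-13, 5) and (-19, 1) with distance 7.2111

The closest pair is (-13, 5) and (-19, 1) with Euclidean distance 7.2111. For 6 points, brute-force pairwise comparison is shown above. For large n, the divide-and-conquer algorithm (sort by x, recurse on halves, check the dividing strip) achieves O(n log n).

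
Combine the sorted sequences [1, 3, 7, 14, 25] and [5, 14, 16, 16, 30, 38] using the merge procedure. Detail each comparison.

Merging process:

Compare 1 vs 5: take 1 from left. Merged: [1]
Compare 3 vs 5: take 3 from left. Merged: [1, 3]
Compare 7 vs 5: take 5 from right. Merged: [1, 3, 5]
Compare 7 vs 14: take 7 from left. Merged: [1, 3, 5, 7]
Compare 14 vs 14: take 14 from left. Merged: [1, 3, 5, 7, 14]
Compare 25 vs 14: take 14 from right. Merged: [1, 3, 5, 7, 14, 14]
Compare 25 vs 16: take 16 from right. Merged: [1, 3, 5, 7, 14, 14, 16]
Compare 25 vs 16: take 16 from right. Merged: [1, 3, 5, 7, 14, 14, 16, 16]
Compare 25 vs 30: take 25 from left. Merged: [1, 3, 5, 7, 14, 14, 16, 16, 25]
Append remaining from right: [30, 38]. Merged: [1, 3, 5, 7, 14, 14, 16, 16, 25, 30, 38]

Final merged array: [1, 3, 5, 7, 14, 14, 16, 16, 25, 30, 38]
Total comparisons: 9

The merged array is [1, 3, 5, 7, 14, 14, 16, 16, 25, 30, 38], requiring 9 comparisons. The merge step runs in O(n) time where n is the total number of elements.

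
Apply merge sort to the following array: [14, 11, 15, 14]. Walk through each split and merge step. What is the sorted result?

Merge sort trace:

Split: [14, 11, 15, 14] -> [14, 11] and [15, 14]
  Split: [14, 11] -> [14] and [11]
  Merge: [14] + [11] -> [11, 14]
  Split: [15, 14] -> [15] and [14]
  Merge: [15] + [14] -> [14, 15]
Merge: [11, 14] + [14, 15] -> [11, 14, 14, 15]

Final sorted array: [11, 14, 14, 15]

The merge sort proceeds by recursively splitting the array and merging sorted halves.
After all merges, the sorted array is [11, 14, 14, 15].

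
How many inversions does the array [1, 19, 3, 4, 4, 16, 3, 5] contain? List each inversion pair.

Finding inversions in [1, 19, 3, 4, 4, 16, 3, 5]:

(1, 2): arr[1]=19 > arr[2]=3
(1, 3): arr[1]=19 > arr[3]=4
(1, 4): arr[1]=19 > arr[4]=4
(1, 5): arr[1]=19 > arr[5]=16
(1, 6): arr[1]=19 > arr[6]=3
(1, 7): arr[1]=19 > arr[7]=5
(3, 6): arr[3]=4 > arr[6]=3
(4, 6): arr[4]=4 > arr[6]=3
(5, 6): arr[5]=16 > arr[6]=3
(5, 7): arr[5]=16 > arr[7]=5

Total inversions: 10

The array has 10 inversion(s): (1,2), (1,3), (1,4), (1,5), (1,6), (1,7), (3,6), (4,6), (5,6), (5,7). Each pair (i,j) satisfies i < j and arr[i] > arr[j].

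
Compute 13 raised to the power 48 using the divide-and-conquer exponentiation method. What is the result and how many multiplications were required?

Computing 13^48 by squaring (build up from 13^1; each line after the first costs one multiplication):

13^1 = 13
13^2 = (13^1)^2 = 13^2 = 169
13^3 = 13 * 13^2 = 13 * 169 = 2197
13^6 = (13^3)^2 = 2197^2 = 4826809
13^12 = (13^6)^2 = 4826809^2 = 23298085122481
13^24 = (13^12)^2 = 23298085122481^2 = 542800770374370512771595361
13^48 = (13^24)^2 = 542800770374370512771595361^2 = 294632676319010105335586872991323185304149065116720321

Result: 294632676319010105335586872991323185304149065116720321
Multiplications needed: 6 (6 lines after 13^1)

13^48 = 294632676319010105335586872991323185304149065116720321. Using exponentiation by squaring, this requires 6 multiplications. The key idea: if the exponent is even, square the half-power; if odd, multiply by the base once.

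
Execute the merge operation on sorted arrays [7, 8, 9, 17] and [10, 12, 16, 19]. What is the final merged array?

Merging process:

Compare 7 vs 10: take 7 from left. Merged: [7]
Compare 8 vs 10: take 8 from left. Merged: [7, 8]
Compare 9 vs 10: take 9 from left. Merged: [7, 8, 9]
Compare 17 vs 10: take 10 from right. Merged: [7, 8, 9, 10]
Compare 17 vs 12: take 12 from right. Merged: [7, 8, 9, 10, 12]
Compare 17 vs 16: take 16 from right. Merged: [7, 8, 9, 10, 12, 16]
Compare 17 vs 19: take 17 from left. Merged: [7, 8, 9, 10, 12, 16, 17]
Append remaining from right: [19]. Merged: [7, 8, 9, 10, 12, 16, 17, 19]

Final merged array: [7, 8, 9, 10, 12, 16, 17, 19]
Total comparisons: 7

The merged array is [7, 8, 9, 10, 12, 16, 17, 19], requiring 7 comparisons. The merge step runs in O(n) time where n is the total number of elements.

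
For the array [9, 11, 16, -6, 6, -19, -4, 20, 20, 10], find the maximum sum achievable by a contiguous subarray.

Using Kadane's algorithm on [9, 11, 16, -6, 6, -19, -4, 20, 20, 10]:

Scanning through the array:
Position 1 (value 11): max_ending_here = 20, max_so_far = 20
Position 2 (value 16): max_ending_here = 36, max_so_far = 36
Position 3 (value -6): max_ending_here = 30, max_so_far = 36
Position 4 (value 6): max_ending_here = 36, max_so_far = 36
Position 5 (value -19): max_ending_here = 17, max_so_far = 36
Position 6 (value -4): max_ending_here = 13, max_so_far = 36
Position 7 (value 20): max_ending_here = 33, max_so_far = 36
Position 8 (value 20): max_ending_here = 53, max_so_far = 53
Position 9 (value 10): max_ending_here = 63, max_so_far = 63

Maximum subarray: [9, 11, 16, -6, 6, -19, -4, 20, 20, 10]
Maximum sum: 63

The maximum subarray is [9, 11, 16, -6, 6, -19, -4, 20, 20, 10] with sum 63. This subarray runs from index 0 to index 9.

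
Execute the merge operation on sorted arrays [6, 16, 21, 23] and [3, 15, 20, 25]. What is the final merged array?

Merging process:

Compare 6 vs 3: take 3 from right. Merged: [3]
Compare 6 vs 15: take 6 from left. Merged: [3, 6]
Compare 16 vs 15: take 15 from right. Merged: [3, 6, 15]
Compare 16 vs 20: take 16 from left. Merged: [3, 6, 15, 16]
Compare 21 vs 20: take 20 from right. Merged: [3, 6, 15, 16, 20]
Compare 21 vs 25: take 21 from left. Merged: [3, 6, 15, 16, 20, 21]
Compare 23 vs 25: take 23 from left. Merged: [3, 6, 15, 16, 20, 21, 23]
Append remaining from right: [25]. Merged: [3, 6, 15, 16, 20, 21, 23, 25]

Final merged array: [3, 6, 15, 16, 20, 21, 23, 25]
Total comparisons: 7

The merged array is [3, 6, 15, 16, 20, 21, 23, 25], requiring 7 comparisons. The merge step runs in O(n) time where n is the total number of elements.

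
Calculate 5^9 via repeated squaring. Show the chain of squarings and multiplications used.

Computing 5^9 by squaring (build up from 5^1; each line after the first costs one multiplication):

5^1 = 5
5^2 = (5^1)^2 = 5^2 = 25
5^4 = (5^2)^2 = 25^2 = 625
5^8 = (5^4)^2 = 625^2 = 390625
5^9 = 5 * 5^8 = 5 * 390625 = 1953125

Result: 1953125
Multiplications needed: 4 (4 lines after 5^1)

5^9 = 1953125. Using exponentiation by squaring, this requires 4 multiplications. The key idea: if the exponent is even, square the half-power; if odd, multiply by the base once.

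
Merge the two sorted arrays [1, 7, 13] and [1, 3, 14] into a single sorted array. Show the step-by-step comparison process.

Merging process:

Compare 1 vs 1: take 1 from left. Merged: [1]
Compare 7 vs 1: take 1 from right. Merged: [1, 1]
Compare 7 vs 3: take 3 from right. Merged: [1, 1, 3]
Compare 7 vs 14: take 7 from left. Merged: [1, 1, 3, 7]
Compare 13 vs 14: take 13 from left. Merged: [1, 1, 3, 7, 13]
Append remaining from right: [14]. Merged: [1, 1, 3, 7, 13, 14]

Final merged array: [1, 1, 3, 7, 13, 14]
Total comparisons: 5

The merged array is [1, 1, 3, 7, 13, 14], requiring 5 comparisons. The merge step runs in O(n) time where n is the total number of elements.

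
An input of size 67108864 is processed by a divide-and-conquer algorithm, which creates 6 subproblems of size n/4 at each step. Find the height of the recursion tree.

For divide and conquer with division factor 4:

Problem sizes at each level:
Level 0: 67108864
Level 1: 16777216
Level 2: 4194304
Level 3: 1048576
Level 4: 262144
Level 5: 65536
Level 6: 16384
Level 7: 4096
Level 8: 1024
Level 9: 256
Level 10: 64
Level 11: 16
Level 12: 4
Level 13: 1

The root is level 0 and the size-1 base case is level 13 (the tree spans levels 0 through 13, i.e. 14 levels counting the root), so the depth is the number of divisions: log_4(67108864) = 13

The recursion tree depth is log_4(67108864) = 13. At each level, the problem size is divided by 4, so it takes 13 divisions to reduce to a base case of size 1. The algorithm makes 6 recursive calls at each level.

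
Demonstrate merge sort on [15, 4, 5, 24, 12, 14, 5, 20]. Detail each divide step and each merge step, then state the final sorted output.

Merge sort trace:

Split: [15, 4, 5, 24, 12, 14, 5, 20] -> [15, 4, 5, 24] and [12, 14, 5, 20]
  Split: [15, 4, 5, 24] -> [15, 4] and [5, 24]
    Split: [15, 4] -> [15] and [4]
    Merge: [15] + [4] -> [4, 15]
    Split: [5, 24] -> [5] and [24]
    Merge: [5] + [24] -> [5, 24]
  Merge: [4, 15] + [5, 24] -> [4, 5, 15, 24]
  Split: [12, 14, 5, 20] -> [12, 14] and [5, 20]
    Split: [12, 14] -> [12] and [14]
    Merge: [12] + [14] -> [12, 14]
    Split: [5, 20] -> [5] and [20]
    Merge: [5] + [20] -> [5, 20]
  Merge: [12, 14] + [5, 20] -> [5, 12, 14, 20]
Merge: [4, 5, 15, 24] + [5, 12, 14, 20] -> [4, 5, 5, 12, 14, 15, 20, 24]

Final sorted array: [4, 5, 5, 12, 14, 15, 20, 24]

The merge sort proceeds by recursively splitting the array and merging sorted halves.
After all merges, the sorted array is [4, 5, 5, 12, 14, 15, 20, 24].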